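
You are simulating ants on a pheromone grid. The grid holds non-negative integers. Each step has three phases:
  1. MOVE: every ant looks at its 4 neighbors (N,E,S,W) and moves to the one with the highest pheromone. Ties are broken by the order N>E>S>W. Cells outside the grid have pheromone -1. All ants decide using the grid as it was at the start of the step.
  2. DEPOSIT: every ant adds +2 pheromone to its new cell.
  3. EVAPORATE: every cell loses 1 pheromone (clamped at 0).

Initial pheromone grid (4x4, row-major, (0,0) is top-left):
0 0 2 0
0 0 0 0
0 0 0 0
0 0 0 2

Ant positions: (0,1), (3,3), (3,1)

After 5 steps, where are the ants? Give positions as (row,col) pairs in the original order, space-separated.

Step 1: ant0:(0,1)->E->(0,2) | ant1:(3,3)->N->(2,3) | ant2:(3,1)->N->(2,1)
  grid max=3 at (0,2)
Step 2: ant0:(0,2)->E->(0,3) | ant1:(2,3)->S->(3,3) | ant2:(2,1)->N->(1,1)
  grid max=2 at (0,2)
Step 3: ant0:(0,3)->W->(0,2) | ant1:(3,3)->N->(2,3) | ant2:(1,1)->N->(0,1)
  grid max=3 at (0,2)
Step 4: ant0:(0,2)->W->(0,1) | ant1:(2,3)->S->(3,3) | ant2:(0,1)->E->(0,2)
  grid max=4 at (0,2)
Step 5: ant0:(0,1)->E->(0,2) | ant1:(3,3)->N->(2,3) | ant2:(0,2)->W->(0,1)
  grid max=5 at (0,2)

(0,2) (2,3) (0,1)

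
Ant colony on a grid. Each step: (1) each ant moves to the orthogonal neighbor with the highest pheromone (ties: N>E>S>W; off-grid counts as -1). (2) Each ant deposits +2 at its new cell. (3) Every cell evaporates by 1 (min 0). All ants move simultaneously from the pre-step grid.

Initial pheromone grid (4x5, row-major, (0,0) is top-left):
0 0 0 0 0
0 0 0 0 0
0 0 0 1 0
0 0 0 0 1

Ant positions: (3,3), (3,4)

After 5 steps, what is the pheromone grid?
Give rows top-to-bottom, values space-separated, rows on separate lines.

After step 1: ants at (2,3),(2,4)
  0 0 0 0 0
  0 0 0 0 0
  0 0 0 2 1
  0 0 0 0 0
After step 2: ants at (2,4),(2,3)
  0 0 0 0 0
  0 0 0 0 0
  0 0 0 3 2
  0 0 0 0 0
After step 3: ants at (2,3),(2,4)
  0 0 0 0 0
  0 0 0 0 0
  0 0 0 4 3
  0 0 0 0 0
After step 4: ants at (2,4),(2,3)
  0 0 0 0 0
  0 0 0 0 0
  0 0 0 5 4
  0 0 0 0 0
After step 5: ants at (2,3),(2,4)
  0 0 0 0 0
  0 0 0 0 0
  0 0 0 6 5
  0 0 0 0 0

0 0 0 0 0
0 0 0 0 0
0 0 0 6 5
0 0 0 0 0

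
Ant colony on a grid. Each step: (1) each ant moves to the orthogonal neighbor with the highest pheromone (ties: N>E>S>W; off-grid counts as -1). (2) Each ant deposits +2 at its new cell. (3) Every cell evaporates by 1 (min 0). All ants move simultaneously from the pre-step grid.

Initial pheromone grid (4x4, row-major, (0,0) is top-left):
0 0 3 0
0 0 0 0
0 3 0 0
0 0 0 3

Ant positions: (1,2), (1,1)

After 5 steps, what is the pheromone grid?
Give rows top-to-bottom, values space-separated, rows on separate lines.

After step 1: ants at (0,2),(2,1)
  0 0 4 0
  0 0 0 0
  0 4 0 0
  0 0 0 2
After step 2: ants at (0,3),(1,1)
  0 0 3 1
  0 1 0 0
  0 3 0 0
  0 0 0 1
After step 3: ants at (0,2),(2,1)
  0 0 4 0
  0 0 0 0
  0 4 0 0
  0 0 0 0
After step 4: ants at (0,3),(1,1)
  0 0 3 1
  0 1 0 0
  0 3 0 0
  0 0 0 0
After step 5: ants at (0,2),(2,1)
  0 0 4 0
  0 0 0 0
  0 4 0 0
  0 0 0 0

0 0 4 0
0 0 0 0
0 4 0 0
0 0 0 0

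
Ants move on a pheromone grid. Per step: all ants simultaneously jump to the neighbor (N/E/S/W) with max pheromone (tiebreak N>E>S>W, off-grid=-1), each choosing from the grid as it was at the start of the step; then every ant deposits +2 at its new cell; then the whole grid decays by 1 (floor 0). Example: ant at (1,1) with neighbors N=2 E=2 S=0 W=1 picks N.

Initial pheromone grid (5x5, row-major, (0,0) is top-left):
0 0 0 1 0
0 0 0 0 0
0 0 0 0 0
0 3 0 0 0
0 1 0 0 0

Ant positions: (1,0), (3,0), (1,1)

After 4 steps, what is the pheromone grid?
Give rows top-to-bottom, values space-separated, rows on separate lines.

After step 1: ants at (0,0),(3,1),(0,1)
  1 1 0 0 0
  0 0 0 0 0
  0 0 0 0 0
  0 4 0 0 0
  0 0 0 0 0
After step 2: ants at (0,1),(2,1),(0,0)
  2 2 0 0 0
  0 0 0 0 0
  0 1 0 0 0
  0 3 0 0 0
  0 0 0 0 0
After step 3: ants at (0,0),(3,1),(0,1)
  3 3 0 0 0
  0 0 0 0 0
  0 0 0 0 0
  0 4 0 0 0
  0 0 0 0 0
After step 4: ants at (0,1),(2,1),(0,0)
  4 4 0 0 0
  0 0 0 0 0
  0 1 0 0 0
  0 3 0 0 0
  0 0 0 0 0

4 4 0 0 0
0 0 0 0 0
0 1 0 0 0
0 3 0 0 0
0 0 0 0 0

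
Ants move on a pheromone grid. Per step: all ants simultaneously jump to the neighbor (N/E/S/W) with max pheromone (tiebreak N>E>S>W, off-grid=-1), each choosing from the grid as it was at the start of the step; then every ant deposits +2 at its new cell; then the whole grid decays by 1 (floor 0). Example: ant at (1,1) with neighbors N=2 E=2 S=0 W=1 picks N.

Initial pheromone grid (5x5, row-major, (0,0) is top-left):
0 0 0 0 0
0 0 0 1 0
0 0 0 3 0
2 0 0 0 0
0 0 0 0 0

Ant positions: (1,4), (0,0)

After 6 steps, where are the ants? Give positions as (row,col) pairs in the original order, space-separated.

Step 1: ant0:(1,4)->W->(1,3) | ant1:(0,0)->E->(0,1)
  grid max=2 at (1,3)
Step 2: ant0:(1,3)->S->(2,3) | ant1:(0,1)->E->(0,2)
  grid max=3 at (2,3)
Step 3: ant0:(2,3)->N->(1,3) | ant1:(0,2)->E->(0,3)
  grid max=2 at (1,3)
Step 4: ant0:(1,3)->S->(2,3) | ant1:(0,3)->S->(1,3)
  grid max=3 at (1,3)
Step 5: ant0:(2,3)->N->(1,3) | ant1:(1,3)->S->(2,3)
  grid max=4 at (1,3)
Step 6: ant0:(1,3)->S->(2,3) | ant1:(2,3)->N->(1,3)
  grid max=5 at (1,3)

(2,3) (1,3)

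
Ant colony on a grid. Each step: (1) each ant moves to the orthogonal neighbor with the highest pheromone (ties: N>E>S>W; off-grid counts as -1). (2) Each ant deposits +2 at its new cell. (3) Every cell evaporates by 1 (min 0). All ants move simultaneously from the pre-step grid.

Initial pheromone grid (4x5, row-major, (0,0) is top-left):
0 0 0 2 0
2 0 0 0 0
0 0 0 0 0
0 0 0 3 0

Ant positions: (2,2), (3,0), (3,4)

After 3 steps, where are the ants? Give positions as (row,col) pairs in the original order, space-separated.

Step 1: ant0:(2,2)->N->(1,2) | ant1:(3,0)->N->(2,0) | ant2:(3,4)->W->(3,3)
  grid max=4 at (3,3)
Step 2: ant0:(1,2)->N->(0,2) | ant1:(2,0)->N->(1,0) | ant2:(3,3)->N->(2,3)
  grid max=3 at (3,3)
Step 3: ant0:(0,2)->E->(0,3) | ant1:(1,0)->N->(0,0) | ant2:(2,3)->S->(3,3)
  grid max=4 at (3,3)

(0,3) (0,0) (3,3)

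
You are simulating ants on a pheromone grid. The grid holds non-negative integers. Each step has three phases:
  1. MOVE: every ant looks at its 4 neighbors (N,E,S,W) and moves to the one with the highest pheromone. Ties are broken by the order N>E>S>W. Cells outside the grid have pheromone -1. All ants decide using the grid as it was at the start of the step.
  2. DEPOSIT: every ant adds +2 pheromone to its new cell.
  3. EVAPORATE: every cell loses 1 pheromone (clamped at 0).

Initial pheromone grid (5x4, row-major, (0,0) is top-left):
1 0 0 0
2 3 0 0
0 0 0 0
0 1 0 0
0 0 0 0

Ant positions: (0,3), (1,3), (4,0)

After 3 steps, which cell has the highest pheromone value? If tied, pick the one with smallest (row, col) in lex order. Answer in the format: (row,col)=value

Answer: (0,3)=3

Derivation:
Step 1: ant0:(0,3)->S->(1,3) | ant1:(1,3)->N->(0,3) | ant2:(4,0)->N->(3,0)
  grid max=2 at (1,1)
Step 2: ant0:(1,3)->N->(0,3) | ant1:(0,3)->S->(1,3) | ant2:(3,0)->N->(2,0)
  grid max=2 at (0,3)
Step 3: ant0:(0,3)->S->(1,3) | ant1:(1,3)->N->(0,3) | ant2:(2,0)->N->(1,0)
  grid max=3 at (0,3)
Final grid:
  0 0 0 3
  1 0 0 3
  0 0 0 0
  0 0 0 0
  0 0 0 0
Max pheromone 3 at (0,3)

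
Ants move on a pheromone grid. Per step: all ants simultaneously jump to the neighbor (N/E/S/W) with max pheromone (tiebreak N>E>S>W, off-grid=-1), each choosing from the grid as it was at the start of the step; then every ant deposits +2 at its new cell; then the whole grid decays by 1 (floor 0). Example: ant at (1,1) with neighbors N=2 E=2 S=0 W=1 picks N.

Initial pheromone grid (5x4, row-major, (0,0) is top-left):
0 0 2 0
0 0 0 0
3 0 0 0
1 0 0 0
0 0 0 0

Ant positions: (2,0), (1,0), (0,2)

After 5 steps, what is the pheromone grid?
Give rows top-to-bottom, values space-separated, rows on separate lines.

After step 1: ants at (3,0),(2,0),(0,3)
  0 0 1 1
  0 0 0 0
  4 0 0 0
  2 0 0 0
  0 0 0 0
After step 2: ants at (2,0),(3,0),(0,2)
  0 0 2 0
  0 0 0 0
  5 0 0 0
  3 0 0 0
  0 0 0 0
After step 3: ants at (3,0),(2,0),(0,3)
  0 0 1 1
  0 0 0 0
  6 0 0 0
  4 0 0 0
  0 0 0 0
After step 4: ants at (2,0),(3,0),(0,2)
  0 0 2 0
  0 0 0 0
  7 0 0 0
  5 0 0 0
  0 0 0 0
After step 5: ants at (3,0),(2,0),(0,3)
  0 0 1 1
  0 0 0 0
  8 0 0 0
  6 0 0 0
  0 0 0 0

0 0 1 1
0 0 0 0
8 0 0 0
6 0 0 0
0 0 0 0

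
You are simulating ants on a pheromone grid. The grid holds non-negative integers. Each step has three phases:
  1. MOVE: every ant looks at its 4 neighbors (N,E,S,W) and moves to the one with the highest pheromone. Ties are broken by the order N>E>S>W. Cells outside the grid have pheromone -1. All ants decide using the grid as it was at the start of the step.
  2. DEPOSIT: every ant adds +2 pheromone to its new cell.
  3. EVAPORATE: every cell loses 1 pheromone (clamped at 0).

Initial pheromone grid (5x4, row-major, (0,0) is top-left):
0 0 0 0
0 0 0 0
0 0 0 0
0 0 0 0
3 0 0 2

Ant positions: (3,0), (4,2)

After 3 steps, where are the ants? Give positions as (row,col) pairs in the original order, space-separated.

Step 1: ant0:(3,0)->S->(4,0) | ant1:(4,2)->E->(4,3)
  grid max=4 at (4,0)
Step 2: ant0:(4,0)->N->(3,0) | ant1:(4,3)->N->(3,3)
  grid max=3 at (4,0)
Step 3: ant0:(3,0)->S->(4,0) | ant1:(3,3)->S->(4,3)
  grid max=4 at (4,0)

(4,0) (4,3)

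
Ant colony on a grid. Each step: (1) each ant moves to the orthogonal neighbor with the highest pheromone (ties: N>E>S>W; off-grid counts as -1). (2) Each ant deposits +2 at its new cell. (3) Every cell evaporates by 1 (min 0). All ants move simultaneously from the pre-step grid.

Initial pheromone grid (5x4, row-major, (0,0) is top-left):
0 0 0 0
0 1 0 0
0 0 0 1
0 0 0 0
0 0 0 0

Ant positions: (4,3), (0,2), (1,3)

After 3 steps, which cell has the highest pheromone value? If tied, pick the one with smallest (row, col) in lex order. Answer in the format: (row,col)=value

Step 1: ant0:(4,3)->N->(3,3) | ant1:(0,2)->E->(0,3) | ant2:(1,3)->S->(2,3)
  grid max=2 at (2,3)
Step 2: ant0:(3,3)->N->(2,3) | ant1:(0,3)->S->(1,3) | ant2:(2,3)->S->(3,3)
  grid max=3 at (2,3)
Step 3: ant0:(2,3)->S->(3,3) | ant1:(1,3)->S->(2,3) | ant2:(3,3)->N->(2,3)
  grid max=6 at (2,3)
Final grid:
  0 0 0 0
  0 0 0 0
  0 0 0 6
  0 0 0 3
  0 0 0 0
Max pheromone 6 at (2,3)

Answer: (2,3)=6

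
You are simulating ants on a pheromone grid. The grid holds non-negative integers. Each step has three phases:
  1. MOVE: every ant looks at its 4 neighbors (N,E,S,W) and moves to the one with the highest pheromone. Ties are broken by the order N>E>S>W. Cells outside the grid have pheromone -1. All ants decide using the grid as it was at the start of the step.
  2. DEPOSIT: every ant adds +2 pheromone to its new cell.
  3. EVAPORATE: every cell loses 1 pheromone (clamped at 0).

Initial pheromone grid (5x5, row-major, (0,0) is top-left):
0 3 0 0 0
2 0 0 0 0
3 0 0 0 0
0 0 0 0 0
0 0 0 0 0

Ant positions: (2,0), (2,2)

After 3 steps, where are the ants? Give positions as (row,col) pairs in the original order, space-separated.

Step 1: ant0:(2,0)->N->(1,0) | ant1:(2,2)->N->(1,2)
  grid max=3 at (1,0)
Step 2: ant0:(1,0)->S->(2,0) | ant1:(1,2)->N->(0,2)
  grid max=3 at (2,0)
Step 3: ant0:(2,0)->N->(1,0) | ant1:(0,2)->W->(0,1)
  grid max=3 at (1,0)

(1,0) (0,1)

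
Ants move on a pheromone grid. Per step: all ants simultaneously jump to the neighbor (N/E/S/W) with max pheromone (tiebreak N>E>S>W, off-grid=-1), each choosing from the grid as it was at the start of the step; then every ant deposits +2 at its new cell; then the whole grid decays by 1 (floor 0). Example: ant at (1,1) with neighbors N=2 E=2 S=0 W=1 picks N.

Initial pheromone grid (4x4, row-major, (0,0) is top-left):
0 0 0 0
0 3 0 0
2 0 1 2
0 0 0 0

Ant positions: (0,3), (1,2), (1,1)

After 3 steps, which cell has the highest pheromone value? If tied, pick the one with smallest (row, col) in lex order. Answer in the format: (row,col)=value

Answer: (1,1)=6

Derivation:
Step 1: ant0:(0,3)->S->(1,3) | ant1:(1,2)->W->(1,1) | ant2:(1,1)->N->(0,1)
  grid max=4 at (1,1)
Step 2: ant0:(1,3)->S->(2,3) | ant1:(1,1)->N->(0,1) | ant2:(0,1)->S->(1,1)
  grid max=5 at (1,1)
Step 3: ant0:(2,3)->N->(1,3) | ant1:(0,1)->S->(1,1) | ant2:(1,1)->N->(0,1)
  grid max=6 at (1,1)
Final grid:
  0 3 0 0
  0 6 0 1
  0 0 0 1
  0 0 0 0
Max pheromone 6 at (1,1)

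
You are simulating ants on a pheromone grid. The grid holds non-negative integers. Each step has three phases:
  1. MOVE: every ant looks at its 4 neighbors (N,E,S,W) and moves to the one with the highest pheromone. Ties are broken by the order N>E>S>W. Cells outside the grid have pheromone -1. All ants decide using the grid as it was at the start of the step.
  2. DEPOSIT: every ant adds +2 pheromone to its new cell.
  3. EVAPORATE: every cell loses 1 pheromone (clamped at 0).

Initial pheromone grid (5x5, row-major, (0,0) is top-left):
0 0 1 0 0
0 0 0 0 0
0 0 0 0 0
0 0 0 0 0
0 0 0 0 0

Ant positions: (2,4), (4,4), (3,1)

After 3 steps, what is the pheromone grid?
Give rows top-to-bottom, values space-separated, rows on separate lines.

After step 1: ants at (1,4),(3,4),(2,1)
  0 0 0 0 0
  0 0 0 0 1
  0 1 0 0 0
  0 0 0 0 1
  0 0 0 0 0
After step 2: ants at (0,4),(2,4),(1,1)
  0 0 0 0 1
  0 1 0 0 0
  0 0 0 0 1
  0 0 0 0 0
  0 0 0 0 0
After step 3: ants at (1,4),(1,4),(0,1)
  0 1 0 0 0
  0 0 0 0 3
  0 0 0 0 0
  0 0 0 0 0
  0 0 0 0 0

0 1 0 0 0
0 0 0 0 3
0 0 0 0 0
0 0 0 0 0
0 0 0 0 0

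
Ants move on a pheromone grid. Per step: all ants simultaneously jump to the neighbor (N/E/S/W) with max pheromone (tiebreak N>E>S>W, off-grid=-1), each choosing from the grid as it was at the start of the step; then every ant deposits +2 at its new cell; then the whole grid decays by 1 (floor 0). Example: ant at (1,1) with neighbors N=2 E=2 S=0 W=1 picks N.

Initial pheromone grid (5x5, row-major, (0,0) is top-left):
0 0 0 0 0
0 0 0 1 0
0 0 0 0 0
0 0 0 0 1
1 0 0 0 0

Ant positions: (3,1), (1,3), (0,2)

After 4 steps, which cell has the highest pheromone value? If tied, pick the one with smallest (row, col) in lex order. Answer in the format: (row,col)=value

Step 1: ant0:(3,1)->N->(2,1) | ant1:(1,3)->N->(0,3) | ant2:(0,2)->E->(0,3)
  grid max=3 at (0,3)
Step 2: ant0:(2,1)->N->(1,1) | ant1:(0,3)->E->(0,4) | ant2:(0,3)->E->(0,4)
  grid max=3 at (0,4)
Step 3: ant0:(1,1)->N->(0,1) | ant1:(0,4)->W->(0,3) | ant2:(0,4)->W->(0,3)
  grid max=5 at (0,3)
Step 4: ant0:(0,1)->E->(0,2) | ant1:(0,3)->E->(0,4) | ant2:(0,3)->E->(0,4)
  grid max=5 at (0,4)
Final grid:
  0 0 1 4 5
  0 0 0 0 0
  0 0 0 0 0
  0 0 0 0 0
  0 0 0 0 0
Max pheromone 5 at (0,4)

Answer: (0,4)=5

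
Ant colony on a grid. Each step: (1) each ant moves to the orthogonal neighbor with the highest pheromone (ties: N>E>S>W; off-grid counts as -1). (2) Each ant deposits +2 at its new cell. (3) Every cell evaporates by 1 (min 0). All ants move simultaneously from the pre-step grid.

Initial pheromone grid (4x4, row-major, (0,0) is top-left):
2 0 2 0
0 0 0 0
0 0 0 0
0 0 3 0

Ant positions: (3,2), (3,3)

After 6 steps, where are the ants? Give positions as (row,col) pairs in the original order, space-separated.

Step 1: ant0:(3,2)->N->(2,2) | ant1:(3,3)->W->(3,2)
  grid max=4 at (3,2)
Step 2: ant0:(2,2)->S->(3,2) | ant1:(3,2)->N->(2,2)
  grid max=5 at (3,2)
Step 3: ant0:(3,2)->N->(2,2) | ant1:(2,2)->S->(3,2)
  grid max=6 at (3,2)
Step 4: ant0:(2,2)->S->(3,2) | ant1:(3,2)->N->(2,2)
  grid max=7 at (3,2)
Step 5: ant0:(3,2)->N->(2,2) | ant1:(2,2)->S->(3,2)
  grid max=8 at (3,2)
Step 6: ant0:(2,2)->S->(3,2) | ant1:(3,2)->N->(2,2)
  grid max=9 at (3,2)

(3,2) (2,2)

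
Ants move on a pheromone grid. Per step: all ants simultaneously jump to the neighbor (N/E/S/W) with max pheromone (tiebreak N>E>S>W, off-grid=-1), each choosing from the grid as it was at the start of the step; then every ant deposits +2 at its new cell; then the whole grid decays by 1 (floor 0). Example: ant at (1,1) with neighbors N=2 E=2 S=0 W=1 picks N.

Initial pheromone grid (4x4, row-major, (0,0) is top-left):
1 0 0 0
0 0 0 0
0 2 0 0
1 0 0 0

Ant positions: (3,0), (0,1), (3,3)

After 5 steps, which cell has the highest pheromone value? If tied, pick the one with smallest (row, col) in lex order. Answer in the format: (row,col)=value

Answer: (0,0)=2

Derivation:
Step 1: ant0:(3,0)->N->(2,0) | ant1:(0,1)->W->(0,0) | ant2:(3,3)->N->(2,3)
  grid max=2 at (0,0)
Step 2: ant0:(2,0)->E->(2,1) | ant1:(0,0)->E->(0,1) | ant2:(2,3)->N->(1,3)
  grid max=2 at (2,1)
Step 3: ant0:(2,1)->N->(1,1) | ant1:(0,1)->W->(0,0) | ant2:(1,3)->N->(0,3)
  grid max=2 at (0,0)
Step 4: ant0:(1,1)->S->(2,1) | ant1:(0,0)->E->(0,1) | ant2:(0,3)->S->(1,3)
  grid max=2 at (2,1)
Step 5: ant0:(2,1)->N->(1,1) | ant1:(0,1)->W->(0,0) | ant2:(1,3)->N->(0,3)
  grid max=2 at (0,0)
Final grid:
  2 0 0 1
  0 1 0 0
  0 1 0 0
  0 0 0 0
Max pheromone 2 at (0,0)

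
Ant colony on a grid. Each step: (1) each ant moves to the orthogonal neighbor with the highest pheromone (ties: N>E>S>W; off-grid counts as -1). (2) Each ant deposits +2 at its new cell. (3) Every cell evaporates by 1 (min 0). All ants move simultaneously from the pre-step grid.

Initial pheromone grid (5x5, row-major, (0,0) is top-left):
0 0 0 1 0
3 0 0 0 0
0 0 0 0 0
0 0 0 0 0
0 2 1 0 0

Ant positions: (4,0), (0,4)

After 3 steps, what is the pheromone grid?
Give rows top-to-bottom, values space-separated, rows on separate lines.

After step 1: ants at (4,1),(0,3)
  0 0 0 2 0
  2 0 0 0 0
  0 0 0 0 0
  0 0 0 0 0
  0 3 0 0 0
After step 2: ants at (3,1),(0,4)
  0 0 0 1 1
  1 0 0 0 0
  0 0 0 0 0
  0 1 0 0 0
  0 2 0 0 0
After step 3: ants at (4,1),(0,3)
  0 0 0 2 0
  0 0 0 0 0
  0 0 0 0 0
  0 0 0 0 0
  0 3 0 0 0

0 0 0 2 0
0 0 0 0 0
0 0 0 0 0
0 0 0 0 0
0 3 0 0 0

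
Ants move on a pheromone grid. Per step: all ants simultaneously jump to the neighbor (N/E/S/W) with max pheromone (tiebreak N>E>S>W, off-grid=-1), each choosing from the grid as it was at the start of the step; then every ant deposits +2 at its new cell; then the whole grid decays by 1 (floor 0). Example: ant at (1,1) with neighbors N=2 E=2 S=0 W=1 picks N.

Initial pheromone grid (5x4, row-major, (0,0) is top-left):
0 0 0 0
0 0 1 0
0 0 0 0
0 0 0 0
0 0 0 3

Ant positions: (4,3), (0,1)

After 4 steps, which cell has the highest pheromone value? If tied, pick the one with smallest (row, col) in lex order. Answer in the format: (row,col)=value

Answer: (4,3)=3

Derivation:
Step 1: ant0:(4,3)->N->(3,3) | ant1:(0,1)->E->(0,2)
  grid max=2 at (4,3)
Step 2: ant0:(3,3)->S->(4,3) | ant1:(0,2)->E->(0,3)
  grid max=3 at (4,3)
Step 3: ant0:(4,3)->N->(3,3) | ant1:(0,3)->S->(1,3)
  grid max=2 at (4,3)
Step 4: ant0:(3,3)->S->(4,3) | ant1:(1,3)->N->(0,3)
  grid max=3 at (4,3)
Final grid:
  0 0 0 1
  0 0 0 0
  0 0 0 0
  0 0 0 0
  0 0 0 3
Max pheromone 3 at (4,3)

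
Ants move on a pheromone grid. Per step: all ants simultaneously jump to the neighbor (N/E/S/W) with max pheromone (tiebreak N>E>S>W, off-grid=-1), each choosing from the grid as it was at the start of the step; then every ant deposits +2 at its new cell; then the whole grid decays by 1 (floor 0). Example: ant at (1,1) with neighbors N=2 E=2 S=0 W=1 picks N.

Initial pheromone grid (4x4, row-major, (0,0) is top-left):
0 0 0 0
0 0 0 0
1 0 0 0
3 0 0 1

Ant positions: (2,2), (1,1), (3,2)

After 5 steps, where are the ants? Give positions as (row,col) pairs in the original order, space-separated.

Step 1: ant0:(2,2)->N->(1,2) | ant1:(1,1)->N->(0,1) | ant2:(3,2)->E->(3,3)
  grid max=2 at (3,0)
Step 2: ant0:(1,2)->N->(0,2) | ant1:(0,1)->E->(0,2) | ant2:(3,3)->N->(2,3)
  grid max=3 at (0,2)
Step 3: ant0:(0,2)->E->(0,3) | ant1:(0,2)->E->(0,3) | ant2:(2,3)->S->(3,3)
  grid max=3 at (0,3)
Step 4: ant0:(0,3)->W->(0,2) | ant1:(0,3)->W->(0,2) | ant2:(3,3)->N->(2,3)
  grid max=5 at (0,2)
Step 5: ant0:(0,2)->E->(0,3) | ant1:(0,2)->E->(0,3) | ant2:(2,3)->S->(3,3)
  grid max=5 at (0,3)

(0,3) (0,3) (3,3)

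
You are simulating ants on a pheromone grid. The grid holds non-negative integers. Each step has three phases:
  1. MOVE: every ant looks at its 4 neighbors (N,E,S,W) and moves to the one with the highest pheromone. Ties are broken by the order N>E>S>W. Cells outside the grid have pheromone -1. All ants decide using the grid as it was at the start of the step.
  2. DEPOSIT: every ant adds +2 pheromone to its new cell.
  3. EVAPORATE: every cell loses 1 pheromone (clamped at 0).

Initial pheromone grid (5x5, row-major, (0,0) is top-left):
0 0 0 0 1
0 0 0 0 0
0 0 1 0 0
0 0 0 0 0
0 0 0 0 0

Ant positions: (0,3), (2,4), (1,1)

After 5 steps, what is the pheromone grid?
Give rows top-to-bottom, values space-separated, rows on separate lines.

After step 1: ants at (0,4),(1,4),(0,1)
  0 1 0 0 2
  0 0 0 0 1
  0 0 0 0 0
  0 0 0 0 0
  0 0 0 0 0
After step 2: ants at (1,4),(0,4),(0,2)
  0 0 1 0 3
  0 0 0 0 2
  0 0 0 0 0
  0 0 0 0 0
  0 0 0 0 0
After step 3: ants at (0,4),(1,4),(0,3)
  0 0 0 1 4
  0 0 0 0 3
  0 0 0 0 0
  0 0 0 0 0
  0 0 0 0 0
After step 4: ants at (1,4),(0,4),(0,4)
  0 0 0 0 7
  0 0 0 0 4
  0 0 0 0 0
  0 0 0 0 0
  0 0 0 0 0
After step 5: ants at (0,4),(1,4),(1,4)
  0 0 0 0 8
  0 0 0 0 7
  0 0 0 0 0
  0 0 0 0 0
  0 0 0 0 0

0 0 0 0 8
0 0 0 0 7
0 0 0 0 0
0 0 0 0 0
0 0 0 0 0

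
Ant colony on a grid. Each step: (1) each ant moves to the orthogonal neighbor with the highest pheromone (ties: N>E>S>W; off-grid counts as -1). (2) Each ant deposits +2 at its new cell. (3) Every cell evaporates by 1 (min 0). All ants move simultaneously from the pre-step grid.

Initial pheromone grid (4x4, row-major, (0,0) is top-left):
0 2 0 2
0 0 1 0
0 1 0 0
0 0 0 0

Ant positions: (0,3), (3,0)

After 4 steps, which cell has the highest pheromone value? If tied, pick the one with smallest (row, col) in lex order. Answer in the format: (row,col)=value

Answer: (0,3)=2

Derivation:
Step 1: ant0:(0,3)->S->(1,3) | ant1:(3,0)->N->(2,0)
  grid max=1 at (0,1)
Step 2: ant0:(1,3)->N->(0,3) | ant1:(2,0)->N->(1,0)
  grid max=2 at (0,3)
Step 3: ant0:(0,3)->S->(1,3) | ant1:(1,0)->N->(0,0)
  grid max=1 at (0,0)
Step 4: ant0:(1,3)->N->(0,3) | ant1:(0,0)->E->(0,1)
  grid max=2 at (0,3)
Final grid:
  0 1 0 2
  0 0 0 0
  0 0 0 0
  0 0 0 0
Max pheromone 2 at (0,3)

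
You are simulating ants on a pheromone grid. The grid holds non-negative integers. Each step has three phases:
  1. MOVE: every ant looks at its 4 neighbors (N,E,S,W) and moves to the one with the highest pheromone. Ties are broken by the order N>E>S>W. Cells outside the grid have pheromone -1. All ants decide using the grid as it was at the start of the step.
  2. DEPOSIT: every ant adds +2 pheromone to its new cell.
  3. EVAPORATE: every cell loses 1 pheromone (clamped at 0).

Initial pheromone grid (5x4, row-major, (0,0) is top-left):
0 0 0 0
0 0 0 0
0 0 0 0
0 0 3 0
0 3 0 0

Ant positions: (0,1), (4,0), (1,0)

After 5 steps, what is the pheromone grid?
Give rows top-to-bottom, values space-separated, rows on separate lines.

After step 1: ants at (0,2),(4,1),(0,0)
  1 0 1 0
  0 0 0 0
  0 0 0 0
  0 0 2 0
  0 4 0 0
After step 2: ants at (0,3),(3,1),(0,1)
  0 1 0 1
  0 0 0 0
  0 0 0 0
  0 1 1 0
  0 3 0 0
After step 3: ants at (1,3),(4,1),(0,2)
  0 0 1 0
  0 0 0 1
  0 0 0 0
  0 0 0 0
  0 4 0 0
After step 4: ants at (0,3),(3,1),(0,3)
  0 0 0 3
  0 0 0 0
  0 0 0 0
  0 1 0 0
  0 3 0 0
After step 5: ants at (1,3),(4,1),(1,3)
  0 0 0 2
  0 0 0 3
  0 0 0 0
  0 0 0 0
  0 4 0 0

0 0 0 2
0 0 0 3
0 0 0 0
0 0 0 0
0 4 0 0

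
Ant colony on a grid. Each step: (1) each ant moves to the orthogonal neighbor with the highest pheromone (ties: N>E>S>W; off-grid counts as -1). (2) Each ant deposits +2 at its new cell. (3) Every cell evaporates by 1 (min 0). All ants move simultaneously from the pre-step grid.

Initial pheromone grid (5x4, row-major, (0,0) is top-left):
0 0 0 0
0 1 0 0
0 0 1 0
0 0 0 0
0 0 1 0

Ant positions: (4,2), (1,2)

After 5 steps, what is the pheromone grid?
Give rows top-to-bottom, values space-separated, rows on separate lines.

After step 1: ants at (3,2),(2,2)
  0 0 0 0
  0 0 0 0
  0 0 2 0
  0 0 1 0
  0 0 0 0
After step 2: ants at (2,2),(3,2)
  0 0 0 0
  0 0 0 0
  0 0 3 0
  0 0 2 0
  0 0 0 0
After step 3: ants at (3,2),(2,2)
  0 0 0 0
  0 0 0 0
  0 0 4 0
  0 0 3 0
  0 0 0 0
After step 4: ants at (2,2),(3,2)
  0 0 0 0
  0 0 0 0
  0 0 5 0
  0 0 4 0
  0 0 0 0
After step 5: ants at (3,2),(2,2)
  0 0 0 0
  0 0 0 0
  0 0 6 0
  0 0 5 0
  0 0 0 0

0 0 0 0
0 0 0 0
0 0 6 0
0 0 5 0
0 0 0 0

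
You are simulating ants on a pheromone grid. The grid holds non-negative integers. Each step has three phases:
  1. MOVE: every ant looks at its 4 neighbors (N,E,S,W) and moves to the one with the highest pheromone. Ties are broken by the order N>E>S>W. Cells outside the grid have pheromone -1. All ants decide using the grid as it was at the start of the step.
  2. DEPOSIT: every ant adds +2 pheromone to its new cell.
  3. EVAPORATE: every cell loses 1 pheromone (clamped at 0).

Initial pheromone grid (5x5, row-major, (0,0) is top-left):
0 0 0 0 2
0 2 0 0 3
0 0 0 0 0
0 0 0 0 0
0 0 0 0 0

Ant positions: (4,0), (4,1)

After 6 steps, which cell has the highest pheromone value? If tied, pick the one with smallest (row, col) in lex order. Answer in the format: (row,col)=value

Answer: (3,0)=6

Derivation:
Step 1: ant0:(4,0)->N->(3,0) | ant1:(4,1)->N->(3,1)
  grid max=2 at (1,4)
Step 2: ant0:(3,0)->E->(3,1) | ant1:(3,1)->W->(3,0)
  grid max=2 at (3,0)
Step 3: ant0:(3,1)->W->(3,0) | ant1:(3,0)->E->(3,1)
  grid max=3 at (3,0)
Step 4: ant0:(3,0)->E->(3,1) | ant1:(3,1)->W->(3,0)
  grid max=4 at (3,0)
Step 5: ant0:(3,1)->W->(3,0) | ant1:(3,0)->E->(3,1)
  grid max=5 at (3,0)
Step 6: ant0:(3,0)->E->(3,1) | ant1:(3,1)->W->(3,0)
  grid max=6 at (3,0)
Final grid:
  0 0 0 0 0
  0 0 0 0 0
  0 0 0 0 0
  6 6 0 0 0
  0 0 0 0 0
Max pheromone 6 at (3,0)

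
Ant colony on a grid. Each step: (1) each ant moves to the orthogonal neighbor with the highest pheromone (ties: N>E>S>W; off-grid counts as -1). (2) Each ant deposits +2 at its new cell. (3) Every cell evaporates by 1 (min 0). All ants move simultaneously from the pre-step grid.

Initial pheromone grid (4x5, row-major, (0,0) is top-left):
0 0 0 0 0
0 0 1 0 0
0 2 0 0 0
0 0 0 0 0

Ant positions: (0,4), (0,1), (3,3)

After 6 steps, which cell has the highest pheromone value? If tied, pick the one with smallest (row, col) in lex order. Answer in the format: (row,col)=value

Step 1: ant0:(0,4)->S->(1,4) | ant1:(0,1)->E->(0,2) | ant2:(3,3)->N->(2,3)
  grid max=1 at (0,2)
Step 2: ant0:(1,4)->N->(0,4) | ant1:(0,2)->E->(0,3) | ant2:(2,3)->N->(1,3)
  grid max=1 at (0,3)
Step 3: ant0:(0,4)->W->(0,3) | ant1:(0,3)->E->(0,4) | ant2:(1,3)->N->(0,3)
  grid max=4 at (0,3)
Step 4: ant0:(0,3)->E->(0,4) | ant1:(0,4)->W->(0,3) | ant2:(0,3)->E->(0,4)
  grid max=5 at (0,3)
Step 5: ant0:(0,4)->W->(0,3) | ant1:(0,3)->E->(0,4) | ant2:(0,4)->W->(0,3)
  grid max=8 at (0,3)
Step 6: ant0:(0,3)->E->(0,4) | ant1:(0,4)->W->(0,3) | ant2:(0,3)->E->(0,4)
  grid max=9 at (0,3)
Final grid:
  0 0 0 9 9
  0 0 0 0 0
  0 0 0 0 0
  0 0 0 0 0
Max pheromone 9 at (0,3)

Answer: (0,3)=9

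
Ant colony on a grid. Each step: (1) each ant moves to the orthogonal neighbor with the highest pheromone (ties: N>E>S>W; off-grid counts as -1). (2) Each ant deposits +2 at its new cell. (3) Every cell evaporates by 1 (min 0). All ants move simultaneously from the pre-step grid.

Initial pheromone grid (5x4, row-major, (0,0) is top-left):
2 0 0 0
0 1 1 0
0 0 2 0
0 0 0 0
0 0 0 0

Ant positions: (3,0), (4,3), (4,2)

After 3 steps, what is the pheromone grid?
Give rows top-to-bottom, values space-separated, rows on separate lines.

After step 1: ants at (2,0),(3,3),(3,2)
  1 0 0 0
  0 0 0 0
  1 0 1 0
  0 0 1 1
  0 0 0 0
After step 2: ants at (1,0),(3,2),(2,2)
  0 0 0 0
  1 0 0 0
  0 0 2 0
  0 0 2 0
  0 0 0 0
After step 3: ants at (0,0),(2,2),(3,2)
  1 0 0 0
  0 0 0 0
  0 0 3 0
  0 0 3 0
  0 0 0 0

1 0 0 0
0 0 0 0
0 0 3 0
0 0 3 0
0 0 0 0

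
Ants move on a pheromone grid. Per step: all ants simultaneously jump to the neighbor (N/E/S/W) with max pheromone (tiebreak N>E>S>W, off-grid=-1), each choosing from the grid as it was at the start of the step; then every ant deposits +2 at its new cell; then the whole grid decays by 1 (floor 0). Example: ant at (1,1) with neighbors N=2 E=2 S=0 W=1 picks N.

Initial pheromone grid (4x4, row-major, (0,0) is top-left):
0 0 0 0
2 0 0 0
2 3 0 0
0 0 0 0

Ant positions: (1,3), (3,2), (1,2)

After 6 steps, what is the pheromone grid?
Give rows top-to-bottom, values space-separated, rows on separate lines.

After step 1: ants at (0,3),(2,2),(0,2)
  0 0 1 1
  1 0 0 0
  1 2 1 0
  0 0 0 0
After step 2: ants at (0,2),(2,1),(0,3)
  0 0 2 2
  0 0 0 0
  0 3 0 0
  0 0 0 0
After step 3: ants at (0,3),(1,1),(0,2)
  0 0 3 3
  0 1 0 0
  0 2 0 0
  0 0 0 0
After step 4: ants at (0,2),(2,1),(0,3)
  0 0 4 4
  0 0 0 0
  0 3 0 0
  0 0 0 0
After step 5: ants at (0,3),(1,1),(0,2)
  0 0 5 5
  0 1 0 0
  0 2 0 0
  0 0 0 0
After step 6: ants at (0,2),(2,1),(0,3)
  0 0 6 6
  0 0 0 0
  0 3 0 0
  0 0 0 0

0 0 6 6
0 0 0 0
0 3 0 0
0 0 0 0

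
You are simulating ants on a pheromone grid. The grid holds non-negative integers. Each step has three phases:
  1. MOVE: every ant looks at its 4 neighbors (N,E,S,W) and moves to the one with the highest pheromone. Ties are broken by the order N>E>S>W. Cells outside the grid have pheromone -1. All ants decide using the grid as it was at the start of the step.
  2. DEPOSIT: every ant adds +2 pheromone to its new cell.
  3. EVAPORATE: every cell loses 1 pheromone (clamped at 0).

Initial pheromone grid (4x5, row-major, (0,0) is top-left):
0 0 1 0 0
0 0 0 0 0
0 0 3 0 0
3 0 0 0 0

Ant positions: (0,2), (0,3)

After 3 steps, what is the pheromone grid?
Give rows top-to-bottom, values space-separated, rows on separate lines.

After step 1: ants at (0,3),(0,2)
  0 0 2 1 0
  0 0 0 0 0
  0 0 2 0 0
  2 0 0 0 0
After step 2: ants at (0,2),(0,3)
  0 0 3 2 0
  0 0 0 0 0
  0 0 1 0 0
  1 0 0 0 0
After step 3: ants at (0,3),(0,2)
  0 0 4 3 0
  0 0 0 0 0
  0 0 0 0 0
  0 0 0 0 0

0 0 4 3 0
0 0 0 0 0
0 0 0 0 0
0 0 0 0 0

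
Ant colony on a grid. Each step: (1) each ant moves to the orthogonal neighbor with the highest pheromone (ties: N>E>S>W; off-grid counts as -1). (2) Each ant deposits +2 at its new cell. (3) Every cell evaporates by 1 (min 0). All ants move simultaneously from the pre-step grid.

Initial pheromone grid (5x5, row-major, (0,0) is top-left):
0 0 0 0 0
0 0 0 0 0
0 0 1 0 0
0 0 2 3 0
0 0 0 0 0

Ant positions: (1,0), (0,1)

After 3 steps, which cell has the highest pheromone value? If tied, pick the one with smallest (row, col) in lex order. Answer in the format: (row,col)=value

Answer: (0,2)=1

Derivation:
Step 1: ant0:(1,0)->N->(0,0) | ant1:(0,1)->E->(0,2)
  grid max=2 at (3,3)
Step 2: ant0:(0,0)->E->(0,1) | ant1:(0,2)->E->(0,3)
  grid max=1 at (0,1)
Step 3: ant0:(0,1)->E->(0,2) | ant1:(0,3)->E->(0,4)
  grid max=1 at (0,2)
Final grid:
  0 0 1 0 1
  0 0 0 0 0
  0 0 0 0 0
  0 0 0 0 0
  0 0 0 0 0
Max pheromone 1 at (0,2)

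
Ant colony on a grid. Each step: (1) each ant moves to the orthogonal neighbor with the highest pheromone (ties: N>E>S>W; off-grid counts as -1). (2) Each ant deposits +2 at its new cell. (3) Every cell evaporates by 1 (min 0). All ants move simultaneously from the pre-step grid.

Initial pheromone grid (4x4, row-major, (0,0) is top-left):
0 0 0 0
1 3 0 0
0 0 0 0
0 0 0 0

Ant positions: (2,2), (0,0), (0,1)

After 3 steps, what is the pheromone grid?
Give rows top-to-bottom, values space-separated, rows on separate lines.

After step 1: ants at (1,2),(1,0),(1,1)
  0 0 0 0
  2 4 1 0
  0 0 0 0
  0 0 0 0
After step 2: ants at (1,1),(1,1),(1,0)
  0 0 0 0
  3 7 0 0
  0 0 0 0
  0 0 0 0
After step 3: ants at (1,0),(1,0),(1,1)
  0 0 0 0
  6 8 0 0
  0 0 0 0
  0 0 0 0

0 0 0 0
6 8 0 0
0 0 0 0
0 0 0 0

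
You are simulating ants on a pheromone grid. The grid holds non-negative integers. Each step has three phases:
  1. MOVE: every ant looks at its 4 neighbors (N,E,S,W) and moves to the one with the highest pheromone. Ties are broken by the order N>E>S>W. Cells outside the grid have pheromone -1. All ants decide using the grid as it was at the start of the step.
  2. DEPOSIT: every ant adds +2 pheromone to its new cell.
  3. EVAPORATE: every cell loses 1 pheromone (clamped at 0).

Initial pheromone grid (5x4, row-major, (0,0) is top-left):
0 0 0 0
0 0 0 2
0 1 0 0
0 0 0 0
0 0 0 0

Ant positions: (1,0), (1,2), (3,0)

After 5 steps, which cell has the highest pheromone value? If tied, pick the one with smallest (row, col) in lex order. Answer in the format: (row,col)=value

Answer: (1,3)=5

Derivation:
Step 1: ant0:(1,0)->N->(0,0) | ant1:(1,2)->E->(1,3) | ant2:(3,0)->N->(2,0)
  grid max=3 at (1,3)
Step 2: ant0:(0,0)->E->(0,1) | ant1:(1,3)->N->(0,3) | ant2:(2,0)->N->(1,0)
  grid max=2 at (1,3)
Step 3: ant0:(0,1)->E->(0,2) | ant1:(0,3)->S->(1,3) | ant2:(1,0)->N->(0,0)
  grid max=3 at (1,3)
Step 4: ant0:(0,2)->E->(0,3) | ant1:(1,3)->N->(0,3) | ant2:(0,0)->E->(0,1)
  grid max=3 at (0,3)
Step 5: ant0:(0,3)->S->(1,3) | ant1:(0,3)->S->(1,3) | ant2:(0,1)->E->(0,2)
  grid max=5 at (1,3)
Final grid:
  0 0 1 2
  0 0 0 5
  0 0 0 0
  0 0 0 0
  0 0 0 0
Max pheromone 5 at (1,3)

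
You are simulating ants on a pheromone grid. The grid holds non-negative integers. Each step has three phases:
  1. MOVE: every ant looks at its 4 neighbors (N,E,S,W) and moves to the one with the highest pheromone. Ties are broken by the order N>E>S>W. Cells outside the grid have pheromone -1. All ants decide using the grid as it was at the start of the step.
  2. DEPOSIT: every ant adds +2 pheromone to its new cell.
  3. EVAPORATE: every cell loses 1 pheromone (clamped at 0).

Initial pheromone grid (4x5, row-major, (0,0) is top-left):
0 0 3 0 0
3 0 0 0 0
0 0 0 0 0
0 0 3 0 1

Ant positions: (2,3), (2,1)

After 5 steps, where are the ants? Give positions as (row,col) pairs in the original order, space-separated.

Step 1: ant0:(2,3)->N->(1,3) | ant1:(2,1)->N->(1,1)
  grid max=2 at (0,2)
Step 2: ant0:(1,3)->N->(0,3) | ant1:(1,1)->W->(1,0)
  grid max=3 at (1,0)
Step 3: ant0:(0,3)->W->(0,2) | ant1:(1,0)->N->(0,0)
  grid max=2 at (0,2)
Step 4: ant0:(0,2)->E->(0,3) | ant1:(0,0)->S->(1,0)
  grid max=3 at (1,0)
Step 5: ant0:(0,3)->W->(0,2) | ant1:(1,0)->N->(0,0)
  grid max=2 at (0,2)

(0,2) (0,0)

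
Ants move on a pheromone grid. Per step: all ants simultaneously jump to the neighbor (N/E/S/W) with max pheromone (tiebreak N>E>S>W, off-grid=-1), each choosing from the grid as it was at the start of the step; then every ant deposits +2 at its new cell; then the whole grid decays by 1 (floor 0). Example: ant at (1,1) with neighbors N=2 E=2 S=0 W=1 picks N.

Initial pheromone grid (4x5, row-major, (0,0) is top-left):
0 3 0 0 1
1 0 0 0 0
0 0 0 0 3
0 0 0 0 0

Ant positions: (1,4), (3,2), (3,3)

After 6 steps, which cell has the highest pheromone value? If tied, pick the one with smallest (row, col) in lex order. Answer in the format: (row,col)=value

Answer: (2,4)=13

Derivation:
Step 1: ant0:(1,4)->S->(2,4) | ant1:(3,2)->N->(2,2) | ant2:(3,3)->N->(2,3)
  grid max=4 at (2,4)
Step 2: ant0:(2,4)->W->(2,3) | ant1:(2,2)->E->(2,3) | ant2:(2,3)->E->(2,4)
  grid max=5 at (2,4)
Step 3: ant0:(2,3)->E->(2,4) | ant1:(2,3)->E->(2,4) | ant2:(2,4)->W->(2,3)
  grid max=8 at (2,4)
Step 4: ant0:(2,4)->W->(2,3) | ant1:(2,4)->W->(2,3) | ant2:(2,3)->E->(2,4)
  grid max=9 at (2,4)
Step 5: ant0:(2,3)->E->(2,4) | ant1:(2,3)->E->(2,4) | ant2:(2,4)->W->(2,3)
  grid max=12 at (2,4)
Step 6: ant0:(2,4)->W->(2,3) | ant1:(2,4)->W->(2,3) | ant2:(2,3)->E->(2,4)
  grid max=13 at (2,4)
Final grid:
  0 0 0 0 0
  0 0 0 0 0
  0 0 0 12 13
  0 0 0 0 0
Max pheromone 13 at (2,4)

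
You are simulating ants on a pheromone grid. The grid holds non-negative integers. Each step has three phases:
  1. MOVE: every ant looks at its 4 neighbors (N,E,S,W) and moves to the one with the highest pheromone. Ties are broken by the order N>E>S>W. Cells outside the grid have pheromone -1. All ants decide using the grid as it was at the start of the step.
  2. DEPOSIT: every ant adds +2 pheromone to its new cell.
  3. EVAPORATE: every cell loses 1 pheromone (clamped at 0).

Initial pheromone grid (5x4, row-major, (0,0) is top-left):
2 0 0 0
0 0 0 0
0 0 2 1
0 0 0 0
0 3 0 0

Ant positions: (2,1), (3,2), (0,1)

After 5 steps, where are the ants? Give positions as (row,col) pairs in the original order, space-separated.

Step 1: ant0:(2,1)->E->(2,2) | ant1:(3,2)->N->(2,2) | ant2:(0,1)->W->(0,0)
  grid max=5 at (2,2)
Step 2: ant0:(2,2)->N->(1,2) | ant1:(2,2)->N->(1,2) | ant2:(0,0)->E->(0,1)
  grid max=4 at (2,2)
Step 3: ant0:(1,2)->S->(2,2) | ant1:(1,2)->S->(2,2) | ant2:(0,1)->W->(0,0)
  grid max=7 at (2,2)
Step 4: ant0:(2,2)->N->(1,2) | ant1:(2,2)->N->(1,2) | ant2:(0,0)->E->(0,1)
  grid max=6 at (2,2)
Step 5: ant0:(1,2)->S->(2,2) | ant1:(1,2)->S->(2,2) | ant2:(0,1)->W->(0,0)
  grid max=9 at (2,2)

(2,2) (2,2) (0,0)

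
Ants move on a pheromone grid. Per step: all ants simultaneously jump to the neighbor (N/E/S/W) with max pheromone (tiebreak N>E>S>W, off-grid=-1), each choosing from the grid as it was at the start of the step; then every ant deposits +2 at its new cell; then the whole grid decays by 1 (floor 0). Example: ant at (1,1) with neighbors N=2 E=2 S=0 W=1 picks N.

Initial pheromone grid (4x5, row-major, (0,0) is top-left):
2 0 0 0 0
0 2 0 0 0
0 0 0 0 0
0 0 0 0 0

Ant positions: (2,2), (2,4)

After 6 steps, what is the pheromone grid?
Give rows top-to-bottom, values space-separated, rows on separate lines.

After step 1: ants at (1,2),(1,4)
  1 0 0 0 0
  0 1 1 0 1
  0 0 0 0 0
  0 0 0 0 0
After step 2: ants at (1,1),(0,4)
  0 0 0 0 1
  0 2 0 0 0
  0 0 0 0 0
  0 0 0 0 0
After step 3: ants at (0,1),(1,4)
  0 1 0 0 0
  0 1 0 0 1
  0 0 0 0 0
  0 0 0 0 0
After step 4: ants at (1,1),(0,4)
  0 0 0 0 1
  0 2 0 0 0
  0 0 0 0 0
  0 0 0 0 0
After step 5: ants at (0,1),(1,4)
  0 1 0 0 0
  0 1 0 0 1
  0 0 0 0 0
  0 0 0 0 0
After step 6: ants at (1,1),(0,4)
  0 0 0 0 1
  0 2 0 0 0
  0 0 0 0 0
  0 0 0 0 0

0 0 0 0 1
0 2 0 0 0
0 0 0 0 0
0 0 0 0 0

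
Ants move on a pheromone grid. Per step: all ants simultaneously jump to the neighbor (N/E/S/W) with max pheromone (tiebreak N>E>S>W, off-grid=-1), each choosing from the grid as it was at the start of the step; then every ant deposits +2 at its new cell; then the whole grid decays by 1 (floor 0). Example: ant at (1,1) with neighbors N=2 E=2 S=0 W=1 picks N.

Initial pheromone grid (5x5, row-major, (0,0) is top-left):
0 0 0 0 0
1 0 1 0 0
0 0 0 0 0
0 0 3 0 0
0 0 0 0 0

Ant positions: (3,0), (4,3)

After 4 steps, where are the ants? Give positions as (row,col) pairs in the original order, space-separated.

Step 1: ant0:(3,0)->N->(2,0) | ant1:(4,3)->N->(3,3)
  grid max=2 at (3,2)
Step 2: ant0:(2,0)->N->(1,0) | ant1:(3,3)->W->(3,2)
  grid max=3 at (3,2)
Step 3: ant0:(1,0)->N->(0,0) | ant1:(3,2)->N->(2,2)
  grid max=2 at (3,2)
Step 4: ant0:(0,0)->E->(0,1) | ant1:(2,2)->S->(3,2)
  grid max=3 at (3,2)

(0,1) (3,2)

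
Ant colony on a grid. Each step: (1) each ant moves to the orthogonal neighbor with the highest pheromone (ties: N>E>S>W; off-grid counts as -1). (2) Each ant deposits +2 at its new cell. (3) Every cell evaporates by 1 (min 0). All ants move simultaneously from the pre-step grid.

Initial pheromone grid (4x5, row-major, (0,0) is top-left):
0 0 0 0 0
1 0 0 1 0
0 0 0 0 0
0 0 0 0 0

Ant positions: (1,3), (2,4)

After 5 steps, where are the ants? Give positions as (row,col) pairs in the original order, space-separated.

Step 1: ant0:(1,3)->N->(0,3) | ant1:(2,4)->N->(1,4)
  grid max=1 at (0,3)
Step 2: ant0:(0,3)->E->(0,4) | ant1:(1,4)->N->(0,4)
  grid max=3 at (0,4)
Step 3: ant0:(0,4)->S->(1,4) | ant1:(0,4)->S->(1,4)
  grid max=3 at (1,4)
Step 4: ant0:(1,4)->N->(0,4) | ant1:(1,4)->N->(0,4)
  grid max=5 at (0,4)
Step 5: ant0:(0,4)->S->(1,4) | ant1:(0,4)->S->(1,4)
  grid max=5 at (1,4)

(1,4) (1,4)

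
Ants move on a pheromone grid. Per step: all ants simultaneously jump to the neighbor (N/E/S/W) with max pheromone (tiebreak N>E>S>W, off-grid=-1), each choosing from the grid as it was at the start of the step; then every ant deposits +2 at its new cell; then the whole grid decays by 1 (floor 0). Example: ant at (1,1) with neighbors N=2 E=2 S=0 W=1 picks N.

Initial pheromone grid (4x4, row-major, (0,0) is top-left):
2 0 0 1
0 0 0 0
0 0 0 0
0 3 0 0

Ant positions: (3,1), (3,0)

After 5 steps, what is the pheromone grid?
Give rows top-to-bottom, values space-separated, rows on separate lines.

After step 1: ants at (2,1),(3,1)
  1 0 0 0
  0 0 0 0
  0 1 0 0
  0 4 0 0
After step 2: ants at (3,1),(2,1)
  0 0 0 0
  0 0 0 0
  0 2 0 0
  0 5 0 0
After step 3: ants at (2,1),(3,1)
  0 0 0 0
  0 0 0 0
  0 3 0 0
  0 6 0 0
After step 4: ants at (3,1),(2,1)
  0 0 0 0
  0 0 0 0
  0 4 0 0
  0 7 0 0
After step 5: ants at (2,1),(3,1)
  0 0 0 0
  0 0 0 0
  0 5 0 0
  0 8 0 0

0 0 0 0
0 0 0 0
0 5 0 0
0 8 0 0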